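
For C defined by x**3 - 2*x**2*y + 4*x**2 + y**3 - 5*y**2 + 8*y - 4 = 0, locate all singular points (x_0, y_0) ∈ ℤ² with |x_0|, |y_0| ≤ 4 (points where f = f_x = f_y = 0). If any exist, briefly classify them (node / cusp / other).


Singular points: {(0, 2)}; classification: cusp.

Compute partial derivatives:
  f_x = 3*x**2 - 4*x*y + 8*x.
  f_y = -2*x**2 + 3*y**2 - 10*y + 8.
Scan x_0 ∈ {−4, ..., 4}. For each x_0, f_y(x_0, y) is a polynomial in y; find its integer roots y ∈ {−4, ..., 4}, then test f_x and f at those candidates.
  x = -4: f_y(-4, y) = 3*y**2 - 10*y - 24; no integer root y with |y| ≤ 4.
  x = -3: f_y(-3, y) = 3*y**2 - 10*y - 10; no integer root y with |y| ≤ 4.
  x = -2: f_y(-2, y) = 3*y**2 - 10*y; vanishes at y ∈ {0}. (-2, 0): f_x = -4 ≠ 0.
  x = -1: f_y(-1, y) = 3*y**2 - 10*y + 6; no integer root y with |y| ≤ 4.
  x = 0: f_y(0, y) = 3*y**2 - 10*y + 8; vanishes at y ∈ {2}. (0, 2): f_x = 0, f = 0 — SINGULAR.
  x = 1: f_y(1, y) = 3*y**2 - 10*y + 6; no integer root y with |y| ≤ 4.
  x = 2: f_y(2, y) = 3*y**2 - 10*y; vanishes at y ∈ {0}. (2, 0): f_x = 28 ≠ 0.
  x = 3: f_y(3, y) = 3*y**2 - 10*y - 10; no integer root y with |y| ≤ 4.
  x = 4: f_y(4, y) = 3*y**2 - 10*y - 24; no integer root y with |y| ≤ 4.
Only singular point on the grid: (0, 2).
Classify: substitute x = 0 + u, y = 2 + v and expand: f = u**3 - 2*u**2*v + v**3 + v**2.
No constant or linear terms (consistent with a singular point). Quadratic part: v**2. Cubic part: u**3 - 2*u**2*v + v**3.
The quadratic part v**2 is a perfect square, so there is a single (double) tangent line v = 0, i.e. y = 2. Restricting the cubic part to that line (v = 0) leaves u**3 ≠ 0, so f is not divisible by v and the branch is v² ≈ -u**3 to lowest order — this is a cusp.
Classification: cusp.


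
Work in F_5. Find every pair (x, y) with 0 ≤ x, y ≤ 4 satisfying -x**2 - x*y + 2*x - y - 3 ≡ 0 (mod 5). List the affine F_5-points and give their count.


Affine F_5-points: {(0, 2), (1, 4), (2, 4), (3, 1)}; count = 4.

For each of the 25 pairs (x, y) ∈ F_5², evaluate f(x, y) mod 5. Record the zeros.
  x = 0: [0↦2, 1↦1, 2↦0, 3↦4, 4↦3]  zeros at y ∈ {2}
  x = 1: [0↦3, 1↦1, 2↦4, 3↦2, 4↦0]  zeros at y ∈ {4}
  x = 2: [0↦2, 1↦4, 2↦1, 3↦3, 4↦0]  zeros at y ∈ {4}
  x = 3: [0↦4, 1↦0, 2↦1, 3↦2, 4↦3]  zeros at y ∈ {1}
  x = 4: [0↦4, 1↦4, 2↦4, 3↦4, 4↦4]  zeros at y ∈ ∅
Collecting zeros: affine points = {(0, 2), (1, 4), (2, 4), (3, 1)}.
Total count |C(F_5)_aff| = 4.


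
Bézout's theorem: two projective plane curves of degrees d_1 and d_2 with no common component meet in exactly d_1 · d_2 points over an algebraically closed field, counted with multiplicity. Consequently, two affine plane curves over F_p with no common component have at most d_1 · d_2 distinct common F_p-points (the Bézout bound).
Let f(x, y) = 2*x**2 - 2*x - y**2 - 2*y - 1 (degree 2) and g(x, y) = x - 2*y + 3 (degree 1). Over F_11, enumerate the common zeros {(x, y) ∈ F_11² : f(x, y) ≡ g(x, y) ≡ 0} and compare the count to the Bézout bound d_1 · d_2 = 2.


Common zeros: {(2, 8), (10, 1)}; count = 2; Bézout bound = 2.

deg(f) = 2, deg(g) = 1, so Bézout bound = 2.
Scan x ∈ F_11. For each x, list the y ∈ F_11 with f(x, y) ≡ 0 and those with g(x, y) ≡ 0 (mod 11); the common zeros in that column are the intersection.
  x = 0: f ≡ 0 at y ∈ {10}; g ≡ 0 at y ∈ {7}; common: ∅.
  x = 1: f ≡ 0 at y ∈ {10}; g ≡ 0 at y ∈ {2}; common: ∅.
  x = 2: f ≡ 0 at y ∈ {1, 8}; g ≡ 0 at y ∈ {8}; common: {8}.
  x = 3: f ≡ 0 at y ∈ {0, 9}; g ≡ 0 at y ∈ {3}; common: ∅.
  x = 4: f ≡ 0 at y ∈ ∅; g ≡ 0 at y ∈ {9}; common: ∅.
  x = 5: f ≡ 0 at y ∈ ∅; g ≡ 0 at y ∈ {4}; common: ∅.
  x = 6: f ≡ 0 at y ∈ {3, 6}; g ≡ 0 at y ∈ {10}; common: ∅.
  x = 7: f ≡ 0 at y ∈ ∅; g ≡ 0 at y ∈ {5}; common: ∅.
  x = 8: f ≡ 0 at y ∈ ∅; g ≡ 0 at y ∈ {0}; common: ∅.
  x = 9: f ≡ 0 at y ∈ {0, 9}; g ≡ 0 at y ∈ {6}; common: ∅.
  x = 10: f ≡ 0 at y ∈ {1, 8}; g ≡ 0 at y ∈ {1}; common: {1}.
Collecting: common zeros = {(2, 8), (10, 1)}, so the count is 2.
Comparison with the Bézout bound: 2 ≤ 2 = deg(f)·deg(g), as expected for curves with no common component (the bound is attained).


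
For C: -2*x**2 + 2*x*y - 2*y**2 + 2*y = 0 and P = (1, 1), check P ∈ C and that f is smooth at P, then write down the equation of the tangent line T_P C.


Tangent line at P: 2 - 2*x = 0.

Step 1: f(1, 1) = 0, so P lies on C.
Step 2: partial derivatives
  f_x(x, y) = -4*x + 2*y, f_y(x, y) = 2*x - 4*y + 2.
  f_x(P) = -2, f_y(P) = 0 (gradient nonzero, so P is smooth).
Step 3: tangent line at P: -2·(x − 1) + 0·(y − 1) = 0.
Expanding: 2 - 2*x = 0.


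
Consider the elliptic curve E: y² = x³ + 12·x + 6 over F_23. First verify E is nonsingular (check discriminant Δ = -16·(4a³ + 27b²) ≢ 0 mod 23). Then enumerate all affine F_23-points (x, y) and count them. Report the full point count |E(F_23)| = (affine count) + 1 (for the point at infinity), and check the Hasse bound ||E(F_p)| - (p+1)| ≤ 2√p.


Affine points = {(0, 11), (0, 12), (3, 0), (4, 7), (4, 16), (6, 8), (6, 15), (8, 4), (8, 19), (13, 6), (13, 17), (16, 4), (16, 19), (19, 3), (19, 20), (20, 9), (20, 14), (22, 4), (22, 19)}; affine count = 19; |E(F_23)| = 20.

Discriminant check: Δ ∝ 4a³ + 27b² = 4·12³ + 27·6² = 4·1728 + 27·36 ≡ 18 (mod 23). Nonzero ⇒ E is nonsingular.
For each x ∈ F_23, compute rhs = x³ + 12·x + 6 mod 23, then count y ∈ F_23 with y² ≡ rhs.
  x = 0: rhs = 6, matching y values: 11, 12 (2 points).
  x = 1: rhs = 19, matching y values: none (0 points).
  x = 2: rhs = 15, matching y values: none (0 points).
  x = 3: rhs = 0, matching y values: 0 (1 points).
  x = 4: rhs = 3, matching y values: 7, 16 (2 points).
  x = 5: rhs = 7, matching y values: none (0 points).
  x = 6: rhs = 18, matching y values: 8, 15 (2 points).
  x = 7: rhs = 19, matching y values: none (0 points).
  x = 8: rhs = 16, matching y values: 4, 19 (2 points).
  x = 9: rhs = 15, matching y values: none (0 points).
  x = 10: rhs = 22, matching y values: none (0 points).
  x = 11: rhs = 20, matching y values: none (0 points).
  x = 12: rhs = 15, matching y values: none (0 points).
  x = 13: rhs = 13, matching y values: 6, 17 (2 points).
  x = 14: rhs = 20, matching y values: none (0 points).
  x = 15: rhs = 19, matching y values: none (0 points).
  x = 16: rhs = 16, matching y values: 4, 19 (2 points).
  x = 17: rhs = 17, matching y values: none (0 points).
  x = 18: rhs = 5, matching y values: none (0 points).
  x = 19: rhs = 9, matching y values: 3, 20 (2 points).
  x = 20: rhs = 12, matching y values: 9, 14 (2 points).
  x = 21: rhs = 20, matching y values: none (0 points).
  x = 22: rhs = 16, matching y values: 4, 19 (2 points).
Total affine count: 19.
Full point count |E(F_23)| = 19 + 1 = 20.
Hasse bound: |20 − (23+1)| = |-4| = 4 ≤ 2√23 ≈ 9.5917 ✓.


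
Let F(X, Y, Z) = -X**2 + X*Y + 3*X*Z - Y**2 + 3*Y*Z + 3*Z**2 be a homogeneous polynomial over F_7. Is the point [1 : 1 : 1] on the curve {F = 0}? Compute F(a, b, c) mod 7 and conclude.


F(1,1,1) ≡ 1 (mod 7); P is NOT on the curve.

Evaluate F(1, 1, 1) term-by-term (mod 7).
  -X**2 ↦ -1·1·1·1 = -1
  X*Y ↦ 1·1·1·1 = 1
  3*X*Z ↦ 3·1·1·1 = 3
  -Y**2 ↦ -1·1·1·1 = -1
  3*Y*Z ↦ 3·1·1·1 = 3
  3*Z**2 ↦ 3·1·1·1 = 3
Sum: F(1, 1, 1) = (-1) + (1) + (3) + (-1) + (3) + (3) = 8.
Reducing mod 7: 8 ≡ 1 (mod 7).
Since F(a, b, c) ≡ 1 ≠ 0 (mod 7), P does NOT lie on the curve.


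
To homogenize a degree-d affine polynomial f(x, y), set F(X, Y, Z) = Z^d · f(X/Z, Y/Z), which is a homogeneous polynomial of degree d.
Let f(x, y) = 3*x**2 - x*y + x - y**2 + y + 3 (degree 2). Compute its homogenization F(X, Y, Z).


F(X, Y, Z) = 3*X**2 - X*Y + X*Z - Y**2 + Y*Z + 3*Z**2

deg(f) = 2.
Substitute x = X/Z, y = Y/Z into f, then multiply by Z^2.
  monomial 3·x^2·y^0 ↦ 3·X^2·Y^0·Z^0.
  monomial -1·x^1·y^1 ↦ -1·X^1·Y^1·Z^0.
  monomial 1·x^1·y^0 ↦ 1·X^1·Y^0·Z^1.
  monomial -1·x^0·y^2 ↦ -1·X^0·Y^2·Z^0.
  monomial 1·x^0·y^1 ↦ 1·X^0·Y^1·Z^1.
  monomial 3·x^0·y^0 ↦ 3·X^0·Y^0·Z^2.
Collecting: F(X, Y, Z) = 3*X**2 - X*Y + X*Z - Y**2 + Y*Z + 3*Z**2.


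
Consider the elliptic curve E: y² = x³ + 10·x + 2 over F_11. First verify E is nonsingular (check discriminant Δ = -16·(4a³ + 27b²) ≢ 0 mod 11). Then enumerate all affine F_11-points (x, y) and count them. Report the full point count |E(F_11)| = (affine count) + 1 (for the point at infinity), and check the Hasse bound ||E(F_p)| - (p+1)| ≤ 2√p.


Affine points = {(3, 2), (3, 9), (5, 1), (5, 10), (6, 5), (6, 6), (8, 0)}; affine count = 7; |E(F_11)| = 8.

Discriminant check: Δ ∝ 4a³ + 27b² = 4·10³ + 27·2² = 4·1000 + 27·4 ≡ 5 (mod 11). Nonzero ⇒ E is nonsingular.
For each x ∈ F_11, compute rhs = x³ + 10·x + 2 mod 11, then count y ∈ F_11 with y² ≡ rhs.
  x = 0: rhs = 2, matching y values: none (0 points).
  x = 1: rhs = 2, matching y values: none (0 points).
  x = 2: rhs = 8, matching y values: none (0 points).
  x = 3: rhs = 4, matching y values: 2, 9 (2 points).
  x = 4: rhs = 7, matching y values: none (0 points).
  x = 5: rhs = 1, matching y values: 1, 10 (2 points).
  x = 6: rhs = 3, matching y values: 5, 6 (2 points).
  x = 7: rhs = 8, matching y values: none (0 points).
  x = 8: rhs = 0, matching y values: 0 (1 points).
  x = 9: rhs = 7, matching y values: none (0 points).
  x = 10: rhs = 2, matching y values: none (0 points).
Total affine count: 7.
Full point count |E(F_11)| = 7 + 1 = 8.
Hasse bound: |8 − (11+1)| = |-4| = 4 ≤ 2√11 ≈ 6.6332 ✓.


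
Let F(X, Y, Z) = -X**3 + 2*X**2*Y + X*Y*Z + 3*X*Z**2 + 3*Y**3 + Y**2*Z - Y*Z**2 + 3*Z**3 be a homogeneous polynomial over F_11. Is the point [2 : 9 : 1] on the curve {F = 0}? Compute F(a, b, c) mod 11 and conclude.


F(2,9,1) ≡ 7 (mod 11); P is NOT on the curve.

Evaluate F(2, 9, 1) term-by-term (mod 11).
  -X**3 ↦ -1·8·1·1 = -8
  2*X**2*Y ↦ 2·4·9·1 = 72
  X*Y*Z ↦ 1·2·9·1 = 18
  3*X*Z**2 ↦ 3·2·1·1 = 6
  3*Y**3 ↦ 3·1·729·1 = 2187
  Y**2*Z ↦ 1·1·81·1 = 81
  -Y*Z**2 ↦ -1·1·9·1 = -9
  3*Z**3 ↦ 3·1·1·1 = 3
Sum: F(2, 9, 1) = (-8) + (72) + (18) + (6) + (2187) + (81) + (-9) + (3) = 2350.
Reducing mod 11: 2350 ≡ 7 (mod 11).
Since F(a, b, c) ≡ 7 ≠ 0 (mod 11), P does NOT lie on the curve.


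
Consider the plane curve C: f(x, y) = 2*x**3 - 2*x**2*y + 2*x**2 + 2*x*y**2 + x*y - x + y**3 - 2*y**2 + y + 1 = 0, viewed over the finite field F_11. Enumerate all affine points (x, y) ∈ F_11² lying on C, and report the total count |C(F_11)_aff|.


Affine F_11-points: {(0, 7), (1, 6), (2, 4), (2, 7), (2, 9), (3, 2), (3, 8), (4, 4), (4, 5), (4, 7), (5, 8), (8, 4), (10, 8)}; count = 13.

For each of the 121 pairs (x, y) ∈ F_11², evaluate f(x, y) mod 11. Record the zeros.
  x = 0: [0↦1, 1↦1, 2↦3, 3↦2, 4↦4, 5↦4, 6↦8, 7↦0, 8↦8, 9↦5, 10↦8]  zeros at y ∈ {7}
  x = 1: [0↦4, 1↦5, 2↦1, 3↦9, 4↦2, 5↦8, 6↦0, 7↦6, 8↦10, 9↦7, 10↦3]  zeros at y ∈ {6}
  x = 2: [0↦1, 1↦10, 2↦7, 3↦9, 4↦0, 5↦8, 6↦6, 7↦0, 8↦7, 9↦0, 10↦7]  zeros at y ∈ {4, 7, 9}
  x = 3: [0↦4, 1↦6, 2↦0, 3↦3, 4↦10, 5↦5, 6↦5, 7↦5, 8↦0, 9↦7, 10↦10]  zeros at y ∈ {2, 8}
  x = 4: [0↦3, 1↦5, 2↦3, 3↦3, 4↦0, 5↦0, 6↦9, 7↦0, 8↦1, 9↦7, 10↦2]  zeros at y ∈ {4, 5, 7}
  x = 5: [0↦10, 1↦8, 2↦6, 3↦10, 4↦4, 5↦5, 6↦8, 7↦8, 8↦0, 9↦1, 10↦6]  zeros at y ∈ {8}
  x = 6: [0↦4, 1↦5, 2↦10, 3↦3, 4↦1, 5↦10, 6↦3, 7↦8, 8↦9, 9↦1, 10↦1]  zeros at y ∈ ∅
  x = 7: [0↦8, 1↦8, 2↦5, 3↦5, 4↦3, 5↦5, 6↦6, 7↦1, 8↦7, 9↦8, 10↦10]  zeros at y ∈ ∅
  x = 8: [0↦1, 1↦7, 2↦3, 3↦6, 4↦0, 5↦2, 6↦7, 7↦10, 8↦6, 9↦1, 10↦1]  zeros at y ∈ {4}
  x = 9: [0↦6, 1↦3, 2↦5, 3↦7, 4↦4, 5↦2, 6↦7, 7↦3, 8↦7, 9↦3, 10↦8]  zeros at y ∈ ∅
  x = 10: [0↦2, 1↦8, 2↦1, 3↦9, 4↦5, 5↦6, 6↦7, 7↦3, 8↦0, 9↦4, 10↦10]  zeros at y ∈ {8}
Collecting zeros: affine points = {(0, 7), (1, 6), (2, 4), (2, 7), (2, 9), (3, 2), (3, 8), (4, 4), (4, 5), (4, 7), (5, 8), (8, 4), (10, 8)}.
Total count |C(F_11)_aff| = 13.


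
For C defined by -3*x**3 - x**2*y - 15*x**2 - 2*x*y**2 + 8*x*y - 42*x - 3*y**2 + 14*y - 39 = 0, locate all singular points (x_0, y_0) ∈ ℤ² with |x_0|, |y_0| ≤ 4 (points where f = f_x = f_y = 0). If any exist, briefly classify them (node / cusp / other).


Singular points: {(-2, 3)}; classification: cusp.

Compute partial derivatives:
  f_x = -9*x**2 - 2*x*y - 30*x - 2*y**2 + 8*y - 42.
  f_y = -x**2 - 4*x*y + 8*x - 6*y + 14.
Scan x_0 ∈ {−4, ..., 4}. For each x_0, f_y(x_0, y) is a polynomial in y; find its integer roots y ∈ {−4, ..., 4}, then test f_x and f at those candidates.
  x = -4: f_y(-4, y) = 10*y - 34; no integer root y with |y| ≤ 4.
  x = -3: f_y(-3, y) = 6*y - 19; no integer root y with |y| ≤ 4.
  x = -2: f_y(-2, y) = 2*y - 6; vanishes at y ∈ {3}. (-2, 3): f_x = 0, f = 0 — SINGULAR.
  x = -1: f_y(-1, y) = 5 - 2*y; no integer root y with |y| ≤ 4.
  x = 0: f_y(0, y) = 14 - 6*y; no integer root y with |y| ≤ 4.
  x = 1: f_y(1, y) = 21 - 10*y; no integer root y with |y| ≤ 4.
  x = 2: f_y(2, y) = 26 - 14*y; no integer root y with |y| ≤ 4.
  x = 3: f_y(3, y) = 29 - 18*y; no integer root y with |y| ≤ 4.
  x = 4: f_y(4, y) = 30 - 22*y; no integer root y with |y| ≤ 4.
Only singular point on the grid: (-2, 3).
Classify: substitute x = -2 + u, y = 3 + v and expand: f = -3*u**3 - u**2*v - 2*u*v**2 + v**2.
No constant or linear terms (consistent with a singular point). Quadratic part: v**2. Cubic part: -3*u**3 - u**2*v - 2*u*v**2.
The quadratic part v**2 is a perfect square, so there is a single (double) tangent line v = 0, i.e. y = 3. Restricting the cubic part to that line (v = 0) leaves -3*u**3 ≠ 0, so f is not divisible by v and the branch is v² ≈ 3*u**3 to lowest order — this is a cusp.
Classification: cusp.


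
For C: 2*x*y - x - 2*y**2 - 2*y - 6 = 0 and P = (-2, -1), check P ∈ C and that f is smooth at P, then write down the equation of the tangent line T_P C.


Tangent line at P: -3*x - 2*y - 8 = 0.

Step 1: f(-2, -1) = 0, so P lies on C.
Step 2: partial derivatives
  f_x(x, y) = 2*y - 1, f_y(x, y) = 2*x - 4*y - 2.
  f_x(P) = -3, f_y(P) = -2 (gradient nonzero, so P is smooth).
Step 3: tangent line at P: -3·(x − -2) + -2·(y − -1) = 0.
Expanding: -3*x - 2*y - 8 = 0.


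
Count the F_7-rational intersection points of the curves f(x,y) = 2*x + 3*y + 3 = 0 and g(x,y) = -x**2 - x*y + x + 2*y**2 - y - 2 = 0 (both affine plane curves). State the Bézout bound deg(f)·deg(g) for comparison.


Common zeros: ∅; count = 0; Bézout bound = 2.

deg(f) = 1, deg(g) = 2, so Bézout bound = 2.
Scan x ∈ F_7. For each x, list the y ∈ F_7 with f(x, y) ≡ 0 and those with g(x, y) ≡ 0 (mod 7); the common zeros in that column are the intersection.
  x = 0: f ≡ 0 at y ∈ {6}; g ≡ 0 at y ∈ ∅; common: ∅.
  x = 1: f ≡ 0 at y ∈ {3}; g ≡ 0 at y ∈ ∅; common: ∅.
  x = 2: f ≡ 0 at y ∈ {0}; g ≡ 0 at y ∈ ∅; common: ∅.
  x = 3: f ≡ 0 at y ∈ {4}; g ≡ 0 at y ∈ ∅; common: ∅.
  x = 4: f ≡ 0 at y ∈ {1}; g ≡ 0 at y ∈ {0, 6}; common: ∅.
  x = 5: f ≡ 0 at y ∈ {5}; g ≡ 0 at y ∈ {4, 6}; common: ∅.
  x = 6: f ≡ 0 at y ∈ {2}; g ≡ 0 at y ∈ {3, 4}; common: ∅.
Collecting: common zeros = ∅, so the count is 0.
Comparison with the Bézout bound: 0 ≤ 2 = deg(f)·deg(g), as expected for curves with no common component (the affine F_7-count falls short of the bound because intersections may lie at infinity, over extension fields, or carry multiplicity).


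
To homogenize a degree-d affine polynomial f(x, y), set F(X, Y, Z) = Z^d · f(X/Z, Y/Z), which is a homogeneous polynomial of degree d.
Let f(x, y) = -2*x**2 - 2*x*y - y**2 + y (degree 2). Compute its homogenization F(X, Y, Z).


F(X, Y, Z) = -2*X**2 - 2*X*Y - Y**2 + Y*Z

deg(f) = 2.
Substitute x = X/Z, y = Y/Z into f, then multiply by Z^2.
  monomial -2·x^2·y^0 ↦ -2·X^2·Y^0·Z^0.
  monomial -2·x^1·y^1 ↦ -2·X^1·Y^1·Z^0.
  monomial -1·x^0·y^2 ↦ -1·X^0·Y^2·Z^0.
  monomial 1·x^0·y^1 ↦ 1·X^0·Y^1·Z^1.
Collecting: F(X, Y, Z) = -2*X**2 - 2*X*Y - Y**2 + Y*Z.


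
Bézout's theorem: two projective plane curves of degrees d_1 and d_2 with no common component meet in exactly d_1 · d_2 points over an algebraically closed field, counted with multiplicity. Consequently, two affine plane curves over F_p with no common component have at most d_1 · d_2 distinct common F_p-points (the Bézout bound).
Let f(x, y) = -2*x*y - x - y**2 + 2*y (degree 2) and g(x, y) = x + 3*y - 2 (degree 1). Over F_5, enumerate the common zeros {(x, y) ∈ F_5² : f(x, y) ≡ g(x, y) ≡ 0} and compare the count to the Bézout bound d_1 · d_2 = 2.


Common zeros: {(1, 2)}; count = 1; Bézout bound = 2.

deg(f) = 2, deg(g) = 1, so Bézout bound = 2.
Scan x ∈ F_5. For each x, list the y ∈ F_5 with f(x, y) ≡ 0 and those with g(x, y) ≡ 0 (mod 5); the common zeros in that column are the intersection.
  x = 0: f ≡ 0 at y ∈ {0, 2}; g ≡ 0 at y ∈ {4}; common: ∅.
  x = 1: f ≡ 0 at y ∈ {2, 3}; g ≡ 0 at y ∈ {2}; common: {2}.
  x = 2: f ≡ 0 at y ∈ {1, 2}; g ≡ 0 at y ∈ {0}; common: ∅.
  x = 3: f ≡ 0 at y ∈ {2, 4}; g ≡ 0 at y ∈ {3}; common: ∅.
  x = 4: f ≡ 0 at y ∈ {2}; g ≡ 0 at y ∈ {1}; common: ∅.
Collecting: common zeros = {(1, 2)}, so the count is 1.
Comparison with the Bézout bound: 1 ≤ 2 = deg(f)·deg(g), as expected for curves with no common component (the affine F_5-count falls short of the bound because intersections may lie at infinity, over extension fields, or carry multiplicity).


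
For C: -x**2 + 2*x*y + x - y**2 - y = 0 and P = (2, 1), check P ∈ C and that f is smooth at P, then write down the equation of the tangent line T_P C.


Tangent line at P: -x + y + 1 = 0.

Step 1: f(2, 1) = 0, so P lies on C.
Step 2: partial derivatives
  f_x(x, y) = -2*x + 2*y + 1, f_y(x, y) = 2*x - 2*y - 1.
  f_x(P) = -1, f_y(P) = 1 (gradient nonzero, so P is smooth).
Step 3: tangent line at P: -1·(x − 2) + 1·(y − 1) = 0.
Expanding: -x + y + 1 = 0.


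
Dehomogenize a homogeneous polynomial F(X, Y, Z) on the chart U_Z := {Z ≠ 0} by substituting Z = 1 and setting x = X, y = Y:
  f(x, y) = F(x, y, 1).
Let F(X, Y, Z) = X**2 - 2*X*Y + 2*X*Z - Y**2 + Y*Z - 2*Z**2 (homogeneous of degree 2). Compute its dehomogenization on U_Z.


f(x, y) = x**2 - 2*x*y + 2*x - y**2 + y - 2

On U_Z we set Z = 1. Each monomial c·X^i·Y^j·Z^k in F becomes c·x^i·y^j·1^k = c·x^i·y^j.
Substituting Z = 1: F(X, Y, 1) = x**2 - 2*x*y + 2*x - y**2 + y - 2.
Note: deg(f) ≤ deg(F) = 2; strict inequality happens when F is divisible by Z (lost terms).


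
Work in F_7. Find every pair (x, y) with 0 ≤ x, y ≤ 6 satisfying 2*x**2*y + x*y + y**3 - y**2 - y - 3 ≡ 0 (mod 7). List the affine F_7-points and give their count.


Affine F_7-points: {(1, 3), (1, 6), (2, 3), (2, 6)}; count = 4.

For each of the 49 pairs (x, y) ∈ F_7², evaluate f(x, y) mod 7. Record the zeros.
  x = 0: [0↦4, 1↦3, 2↦6, 3↦5, 4↦6, 5↦1, 6↦3]  zeros at y ∈ ∅
  x = 1: [0↦4, 1↦6, 2↦5, 3↦0, 4↦4, 5↦2, 6↦0]  zeros at y ∈ {3, 6}
  x = 2: [0↦4, 1↦6, 2↦5, 3↦0, 4↦4, 5↦2, 6↦0]  zeros at y ∈ {3, 6}
  x = 3: [0↦4, 1↦3, 2↦6, 3↦5, 4↦6, 5↦1, 6↦3]  zeros at y ∈ ∅
  x = 4: [0↦4, 1↦4, 2↦1, 3↦1, 4↦3, 5↦6, 6↦2]  zeros at y ∈ ∅
  x = 5: [0↦4, 1↦2, 2↦4, 3↦2, 4↦2, 5↦3, 6↦4]  zeros at y ∈ ∅
  x = 6: [0↦4, 1↦4, 2↦1, 3↦1, 4↦3, 5↦6, 6↦2]  zeros at y ∈ ∅
Collecting zeros: affine points = {(1, 3), (1, 6), (2, 3), (2, 6)}.
Total count |C(F_7)_aff| = 4.


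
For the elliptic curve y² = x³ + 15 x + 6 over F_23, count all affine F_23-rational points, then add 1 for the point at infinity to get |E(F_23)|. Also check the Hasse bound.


Affine points = {(0, 11), (0, 12), (3, 3), (3, 20), (6, 6), (6, 17), (10, 11), (10, 12), (13, 11), (13, 12), (14, 4), (14, 19), (15, 8), (15, 15), (16, 8), (16, 15), (18, 6), (18, 17), (20, 7), (20, 16), (22, 6), (22, 17)}; affine count = 22; |E(F_23)| = 23.

Discriminant check: Δ ∝ 4a³ + 27b² = 4·15³ + 27·6² = 4·3375 + 27·36 ≡ 5 (mod 23). Nonzero ⇒ E is nonsingular.
For each x ∈ F_23, compute rhs = x³ + 15·x + 6 mod 23, then count y ∈ F_23 with y² ≡ rhs.
  x = 0: rhs = 6, matching y values: 11, 12 (2 points).
  x = 1: rhs = 22, matching y values: none (0 points).
  x = 2: rhs = 21, matching y values: none (0 points).
  x = 3: rhs = 9, matching y values: 3, 20 (2 points).
  x = 4: rhs = 15, matching y values: none (0 points).
  x = 5: rhs = 22, matching y values: none (0 points).
  x = 6: rhs = 13, matching y values: 6, 17 (2 points).
  x = 7: rhs = 17, matching y values: none (0 points).
  x = 8: rhs = 17, matching y values: none (0 points).
  x = 9: rhs = 19, matching y values: none (0 points).
  x = 10: rhs = 6, matching y values: 11, 12 (2 points).
  x = 11: rhs = 7, matching y values: none (0 points).
  x = 12: rhs = 5, matching y values: none (0 points).
  x = 13: rhs = 6, matching y values: 11, 12 (2 points).
  x = 14: rhs = 16, matching y values: 4, 19 (2 points).
  x = 15: rhs = 18, matching y values: 8, 15 (2 points).
  x = 16: rhs = 18, matching y values: 8, 15 (2 points).
  x = 17: rhs = 22, matching y values: none (0 points).
  x = 18: rhs = 13, matching y values: 6, 17 (2 points).
  x = 19: rhs = 20, matching y values: none (0 points).
  x = 20: rhs = 3, matching y values: 7, 16 (2 points).
  x = 21: rhs = 14, matching y values: none (0 points).
  x = 22: rhs = 13, matching y values: 6, 17 (2 points).
Total affine count: 22.
Full point count |E(F_23)| = 22 + 1 = 23.
Hasse bound: |23 − (23+1)| = |-1| = 1 ≤ 2√23 ≈ 9.5917 ✓.


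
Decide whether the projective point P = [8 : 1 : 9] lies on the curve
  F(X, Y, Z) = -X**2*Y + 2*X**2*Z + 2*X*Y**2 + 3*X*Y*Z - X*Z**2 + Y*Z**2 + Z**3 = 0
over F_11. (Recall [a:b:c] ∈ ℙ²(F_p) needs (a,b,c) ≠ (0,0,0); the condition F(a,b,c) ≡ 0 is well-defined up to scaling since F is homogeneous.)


F(8,1,9) ≡ 8 (mod 11); P is NOT on the curve.

Evaluate F(8, 1, 9) term-by-term (mod 11).
  -X**2*Y ↦ -1·64·1·1 = -64
  2*X**2*Z ↦ 2·64·1·9 = 1152
  2*X*Y**2 ↦ 2·8·1·1 = 16
  3*X*Y*Z ↦ 3·8·1·9 = 216
  -X*Z**2 ↦ -1·8·1·81 = -648
  Y*Z**2 ↦ 1·1·1·81 = 81
  Z**3 ↦ 1·1·1·729 = 729
Sum: F(8, 1, 9) = (-64) + (1152) + (16) + (216) + (-648) + (81) + (729) = 1482.
Reducing mod 11: 1482 ≡ 8 (mod 11).
Since F(a, b, c) ≡ 8 ≠ 0 (mod 11), P does NOT lie on the curve.


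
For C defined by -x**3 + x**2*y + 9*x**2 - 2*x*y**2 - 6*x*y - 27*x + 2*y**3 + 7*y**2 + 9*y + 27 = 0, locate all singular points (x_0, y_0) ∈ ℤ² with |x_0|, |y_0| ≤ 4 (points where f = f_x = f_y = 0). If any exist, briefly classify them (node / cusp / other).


Singular points: {(3, 0)}; classification: cusp.

Compute partial derivatives:
  f_x = -3*x**2 + 2*x*y + 18*x - 2*y**2 - 6*y - 27.
  f_y = x**2 - 4*x*y - 6*x + 6*y**2 + 14*y + 9.
Scan x_0 ∈ {−4, ..., 4}. For each x_0, f_y(x_0, y) is a polynomial in y; find its integer roots y ∈ {−4, ..., 4}, then test f_x and f at those candidates.
  x = -4: f_y(-4, y) = 6*y**2 + 30*y + 49; no integer root y with |y| ≤ 4.
  x = -3: f_y(-3, y) = 6*y**2 + 26*y + 36; no integer root y with |y| ≤ 4.
  x = -2: f_y(-2, y) = 6*y**2 + 22*y + 25; no integer root y with |y| ≤ 4.
  x = -1: f_y(-1, y) = 6*y**2 + 18*y + 16; no integer root y with |y| ≤ 4.
  x = 0: f_y(0, y) = 6*y**2 + 14*y + 9; no integer root y with |y| ≤ 4.
  x = 1: f_y(1, y) = 6*y**2 + 10*y + 4; vanishes at y ∈ {-1}. (1, -1): f_x = -10 ≠ 0.
  x = 2: f_y(2, y) = 6*y**2 + 6*y + 1; no integer root y with |y| ≤ 4.
  x = 3: f_y(3, y) = 6*y**2 + 2*y; vanishes at y ∈ {0}. (3, 0): f_x = 0, f = 0 — SINGULAR.
  x = 4: f_y(4, y) = 6*y**2 - 2*y + 1; no integer root y with |y| ≤ 4.
Only singular point on the grid: (3, 0).
Classify: substitute x = 3 + u, y = 0 + v and expand: f = -u**3 + u**2*v - 2*u*v**2 + 2*v**3 + v**2.
No constant or linear terms (consistent with a singular point). Quadratic part: v**2. Cubic part: -u**3 + u**2*v - 2*u*v**2 + 2*v**3.
The quadratic part v**2 is a perfect square, so there is a single (double) tangent line v = 0, i.e. y = 0. Restricting the cubic part to that line (v = 0) leaves -u**3 ≠ 0, so f is not divisible by v and the branch is v² ≈ u**3 to lowest order — this is a cusp.
Classification: cusp.


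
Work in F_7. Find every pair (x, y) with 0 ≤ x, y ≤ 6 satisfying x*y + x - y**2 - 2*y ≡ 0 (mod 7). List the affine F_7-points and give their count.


Affine F_7-points: {(0, 0), (0, 5), (2, 3), (2, 4), (5, 1), (5, 2)}; count = 6.

For each of the 49 pairs (x, y) ∈ F_7², evaluate f(x, y) mod 7. Record the zeros.
  x = 0: [0↦0, 1↦4, 2↦6, 3↦6, 4↦4, 5↦0, 6↦1]  zeros at y ∈ {0, 5}
  x = 1: [0↦1, 1↦6, 2↦2, 3↦3, 4↦2, 5↦6, 6↦1]  zeros at y ∈ ∅
  x = 2: [0↦2, 1↦1, 2↦5, 3↦0, 4↦0, 5↦5, 6↦1]  zeros at y ∈ {3, 4}
  x = 3: [0↦3, 1↦3, 2↦1, 3↦4, 4↦5, 5↦4, 6↦1]  zeros at y ∈ ∅
  x = 4: [0↦4, 1↦5, 2↦4, 3↦1, 4↦3, 5↦3, 6↦1]  zeros at y ∈ ∅
  x = 5: [0↦5, 1↦0, 2↦0, 3↦5, 4↦1, 5↦2, 6↦1]  zeros at y ∈ {1, 2}
  x = 6: [0↦6, 1↦2, 2↦3, 3↦2, 4↦6, 5↦1, 6↦1]  zeros at y ∈ ∅
Collecting zeros: affine points = {(0, 0), (0, 5), (2, 3), (2, 4), (5, 1), (5, 2)}.
Total count |C(F_7)_aff| = 6.


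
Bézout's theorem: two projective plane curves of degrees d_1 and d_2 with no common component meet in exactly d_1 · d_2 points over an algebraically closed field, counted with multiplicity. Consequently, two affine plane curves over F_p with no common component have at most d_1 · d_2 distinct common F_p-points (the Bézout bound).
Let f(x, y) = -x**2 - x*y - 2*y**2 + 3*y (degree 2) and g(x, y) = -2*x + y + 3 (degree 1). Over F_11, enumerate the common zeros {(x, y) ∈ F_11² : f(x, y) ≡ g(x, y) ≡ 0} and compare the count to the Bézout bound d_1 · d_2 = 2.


Common zeros: ∅; count = 0; Bézout bound = 2.

deg(f) = 2, deg(g) = 1, so Bézout bound = 2.
Scan x ∈ F_11. For each x, list the y ∈ F_11 with f(x, y) ≡ 0 and those with g(x, y) ≡ 0 (mod 11); the common zeros in that column are the intersection.
  x = 0: f ≡ 0 at y ∈ {0, 7}; g ≡ 0 at y ∈ {8}; common: ∅.
  x = 1: f ≡ 0 at y ∈ ∅; g ≡ 0 at y ∈ {10}; common: ∅.
  x = 2: f ≡ 0 at y ∈ ∅; g ≡ 0 at y ∈ {1}; common: ∅.
  x = 3: f ≡ 0 at y ∈ {1, 10}; g ≡ 0 at y ∈ {3}; common: ∅.
  x = 4: f ≡ 0 at y ∈ {7, 9}; g ≡ 0 at y ∈ {5}; common: ∅.
  x = 5: f ≡ 0 at y ∈ ∅; g ≡ 0 at y ∈ {7}; common: ∅.
  x = 6: f ≡ 0 at y ∈ ∅; g ≡ 0 at y ∈ {9}; common: ∅.
  x = 7: f ≡ 0 at y ∈ {1, 8}; g ≡ 0 at y ∈ {0}; common: ∅.
  x = 8: f ≡ 0 at y ∈ ∅; g ≡ 0 at y ∈ {2}; common: ∅.
  x = 9: f ≡ 0 at y ∈ {9, 10}; g ≡ 0 at y ∈ {4}; common: ∅.
  x = 10: f ≡ 0 at y ∈ ∅; g ≡ 0 at y ∈ {6}; common: ∅.
Collecting: common zeros = ∅, so the count is 0.
Comparison with the Bézout bound: 0 ≤ 2 = deg(f)·deg(g), as expected for curves with no common component (the affine F_11-count falls short of the bound because intersections may lie at infinity, over extension fields, or carry multiplicity).


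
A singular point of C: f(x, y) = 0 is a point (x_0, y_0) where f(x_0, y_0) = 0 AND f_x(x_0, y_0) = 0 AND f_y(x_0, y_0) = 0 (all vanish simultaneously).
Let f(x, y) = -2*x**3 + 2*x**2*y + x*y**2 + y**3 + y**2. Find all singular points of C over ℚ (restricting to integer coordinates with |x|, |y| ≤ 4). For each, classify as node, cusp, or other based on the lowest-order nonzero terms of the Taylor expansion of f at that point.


Singular points: {(0, 0)}; classification: cusp.

Compute partial derivatives:
  f_x = -6*x**2 + 4*x*y + y**2.
  f_y = 2*x**2 + 2*x*y + 3*y**2 + 2*y.
Scan x_0 ∈ {−4, ..., 4}. For each x_0, f_y(x_0, y) is a polynomial in y; find its integer roots y ∈ {−4, ..., 4}, then test f_x and f at those candidates.
  x = -4: f_y(-4, y) = 3*y**2 - 6*y + 32; no integer root y with |y| ≤ 4.
  x = -3: f_y(-3, y) = 3*y**2 - 4*y + 18; no integer root y with |y| ≤ 4.
  x = -2: f_y(-2, y) = 3*y**2 - 2*y + 8; no integer root y with |y| ≤ 4.
  x = -1: f_y(-1, y) = 3*y**2 + 2; no integer root y with |y| ≤ 4.
  x = 0: f_y(0, y) = 3*y**2 + 2*y; vanishes at y ∈ {0}. (0, 0): f_x = 0, f = 0 — SINGULAR.
  x = 1: f_y(1, y) = 3*y**2 + 4*y + 2; no integer root y with |y| ≤ 4.
  x = 2: f_y(2, y) = 3*y**2 + 6*y + 8; no integer root y with |y| ≤ 4.
  x = 3: f_y(3, y) = 3*y**2 + 8*y + 18; no integer root y with |y| ≤ 4.
  x = 4: f_y(4, y) = 3*y**2 + 10*y + 32; no integer root y with |y| ≤ 4.
Only singular point on the grid: (0, 0).
Classify: substitute x = 0 + u, y = 0 + v and expand: f = -2*u**3 + 2*u**2*v + u*v**2 + v**3 + v**2.
No constant or linear terms (consistent with a singular point). Quadratic part: v**2. Cubic part: -2*u**3 + 2*u**2*v + u*v**2 + v**3.
The quadratic part v**2 is a perfect square, so there is a single (double) tangent line v = 0, i.e. y = 0. Restricting the cubic part to that line (v = 0) leaves -2*u**3 ≠ 0, so f is not divisible by v and the branch is v² ≈ 2*u**3 to lowest order — this is a cusp.
Classification: cusp.


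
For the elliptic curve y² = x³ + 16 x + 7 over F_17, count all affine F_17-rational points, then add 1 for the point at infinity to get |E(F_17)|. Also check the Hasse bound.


Affine points = {(2, 8), (2, 9), (4, 4), (4, 13), (5, 5), (5, 12), (6, 8), (6, 9), (8, 1), (8, 16), (9, 8), (9, 9), (11, 1), (11, 16), (13, 7), (13, 10), (14, 0), (15, 1), (15, 16)}; affine count = 19; |E(F_17)| = 20.

Discriminant check: Δ ∝ 4a³ + 27b² = 4·16³ + 27·7² = 4·4096 + 27·49 ≡ 10 (mod 17). Nonzero ⇒ E is nonsingular.
For each x ∈ F_17, compute rhs = x³ + 16·x + 7 mod 17, then count y ∈ F_17 with y² ≡ rhs.
  x = 0: rhs = 7, matching y values: none (0 points).
  x = 1: rhs = 7, matching y values: none (0 points).
  x = 2: rhs = 13, matching y values: 8, 9 (2 points).
  x = 3: rhs = 14, matching y values: none (0 points).
  x = 4: rhs = 16, matching y values: 4, 13 (2 points).
  x = 5: rhs = 8, matching y values: 5, 12 (2 points).
  x = 6: rhs = 13, matching y values: 8, 9 (2 points).
  x = 7: rhs = 3, matching y values: none (0 points).
  x = 8: rhs = 1, matching y values: 1, 16 (2 points).
  x = 9: rhs = 13, matching y values: 8, 9 (2 points).
  x = 10: rhs = 11, matching y values: none (0 points).
  x = 11: rhs = 1, matching y values: 1, 16 (2 points).
  x = 12: rhs = 6, matching y values: none (0 points).
  x = 13: rhs = 15, matching y values: 7, 10 (2 points).
  x = 14: rhs = 0, matching y values: 0 (1 points).
  x = 15: rhs = 1, matching y values: 1, 16 (2 points).
  x = 16: rhs = 7, matching y values: none (0 points).
Total affine count: 19.
Full point count |E(F_17)| = 19 + 1 = 20.
Hasse bound: |20 − (17+1)| = |2| = 2 ≤ 2√17 ≈ 8.2462 ✓.


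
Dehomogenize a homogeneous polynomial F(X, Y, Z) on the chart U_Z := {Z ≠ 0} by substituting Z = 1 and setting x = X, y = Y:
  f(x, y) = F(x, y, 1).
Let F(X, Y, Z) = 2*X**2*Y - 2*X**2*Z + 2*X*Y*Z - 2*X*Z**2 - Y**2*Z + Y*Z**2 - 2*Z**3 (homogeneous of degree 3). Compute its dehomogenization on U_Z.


f(x, y) = 2*x**2*y - 2*x**2 + 2*x*y - 2*x - y**2 + y - 2

On U_Z we set Z = 1. Each monomial c·X^i·Y^j·Z^k in F becomes c·x^i·y^j·1^k = c·x^i·y^j.
Substituting Z = 1: F(X, Y, 1) = 2*x**2*y - 2*x**2 + 2*x*y - 2*x - y**2 + y - 2.
Note: deg(f) ≤ deg(F) = 3; strict inequality happens when F is divisible by Z (lost terms).


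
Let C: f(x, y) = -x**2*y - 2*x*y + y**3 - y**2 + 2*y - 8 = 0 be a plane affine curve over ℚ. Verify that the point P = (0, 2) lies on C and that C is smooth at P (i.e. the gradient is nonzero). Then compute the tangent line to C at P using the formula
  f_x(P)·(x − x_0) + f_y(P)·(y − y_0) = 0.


Tangent line at P: -4*x + 10*y - 20 = 0.

Step 1: f(0, 2) = 0, so P lies on C.
Step 2: partial derivatives
  f_x(x, y) = -2*x*y - 2*y, f_y(x, y) = -x**2 - 2*x + 3*y**2 - 2*y + 2.
  f_x(P) = -4, f_y(P) = 10 (gradient nonzero, so P is smooth).
Step 3: tangent line at P: -4·(x − 0) + 10·(y − 2) = 0.
Expanding: -4*x + 10*y - 20 = 0.


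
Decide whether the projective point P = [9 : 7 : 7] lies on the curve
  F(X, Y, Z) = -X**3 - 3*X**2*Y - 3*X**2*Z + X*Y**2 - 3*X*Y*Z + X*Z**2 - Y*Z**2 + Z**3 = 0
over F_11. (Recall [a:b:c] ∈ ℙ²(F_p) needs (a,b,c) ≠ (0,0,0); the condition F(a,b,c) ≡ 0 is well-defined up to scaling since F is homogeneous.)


F(9,7,7) ≡ 4 (mod 11); P is NOT on the curve.

Evaluate F(9, 7, 7) term-by-term (mod 11).
  -X**3 ↦ -1·729·1·1 = -729
  -3*X**2*Y ↦ -3·81·7·1 = -1701
  -3*X**2*Z ↦ -3·81·1·7 = -1701
  X*Y**2 ↦ 1·9·49·1 = 441
  -3*X*Y*Z ↦ -3·9·7·7 = -1323
  X*Z**2 ↦ 1·9·1·49 = 441
  -Y*Z**2 ↦ -1·1·7·49 = -343
  Z**3 ↦ 1·1·1·343 = 343
Sum: F(9, 7, 7) = (-729) + (-1701) + (-1701) + (441) + (-1323) + (441) + (-343) + (343) = -4572.
Reducing mod 11: -4572 ≡ 4 (mod 11).
Since F(a, b, c) ≡ 4 ≠ 0 (mod 11), P does NOT lie on the curve.


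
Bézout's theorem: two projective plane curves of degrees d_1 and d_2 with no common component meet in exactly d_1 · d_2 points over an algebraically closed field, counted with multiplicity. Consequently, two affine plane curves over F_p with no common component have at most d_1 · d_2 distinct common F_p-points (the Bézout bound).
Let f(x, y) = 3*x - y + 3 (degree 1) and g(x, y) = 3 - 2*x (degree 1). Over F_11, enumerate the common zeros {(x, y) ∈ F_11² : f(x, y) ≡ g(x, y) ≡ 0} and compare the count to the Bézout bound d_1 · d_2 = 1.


Common zeros: {(7, 2)}; count = 1; Bézout bound = 1.

deg(f) = 1, deg(g) = 1, so Bézout bound = 1.
Scan x ∈ F_11. For each x, list the y ∈ F_11 with f(x, y) ≡ 0 and those with g(x, y) ≡ 0 (mod 11); the common zeros in that column are the intersection.
  x = 0: f ≡ 0 at y ∈ {3}; g ≡ 0 at y ∈ ∅; common: ∅.
  x = 1: f ≡ 0 at y ∈ {6}; g ≡ 0 at y ∈ ∅; common: ∅.
  x = 2: f ≡ 0 at y ∈ {9}; g ≡ 0 at y ∈ ∅; common: ∅.
  x = 3: f ≡ 0 at y ∈ {1}; g ≡ 0 at y ∈ ∅; common: ∅.
  x = 4: f ≡ 0 at y ∈ {4}; g ≡ 0 at y ∈ ∅; common: ∅.
  x = 5: f ≡ 0 at y ∈ {7}; g ≡ 0 at y ∈ ∅; common: ∅.
  x = 6: f ≡ 0 at y ∈ {10}; g ≡ 0 at y ∈ ∅; common: ∅.
  x = 7: f ≡ 0 at y ∈ {2}; g ≡ 0 at y ∈ {0, 1, 2, 3, 4, 5, 6, 7, 8, 9, 10}; common: {2}.
  x = 8: f ≡ 0 at y ∈ {5}; g ≡ 0 at y ∈ ∅; common: ∅.
  x = 9: f ≡ 0 at y ∈ {8}; g ≡ 0 at y ∈ ∅; common: ∅.
  x = 10: f ≡ 0 at y ∈ {0}; g ≡ 0 at y ∈ ∅; common: ∅.
Collecting: common zeros = {(7, 2)}, so the count is 1.
Comparison with the Bézout bound: 1 ≤ 1 = deg(f)·deg(g), as expected for curves with no common component (the bound is attained).


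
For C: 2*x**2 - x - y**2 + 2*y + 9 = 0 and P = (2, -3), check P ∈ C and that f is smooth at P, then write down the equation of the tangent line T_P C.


Tangent line at P: 7*x + 8*y + 10 = 0.

Step 1: f(2, -3) = 0, so P lies on C.
Step 2: partial derivatives
  f_x(x, y) = 4*x - 1, f_y(x, y) = 2 - 2*y.
  f_x(P) = 7, f_y(P) = 8 (gradient nonzero, so P is smooth).
Step 3: tangent line at P: 7·(x − 2) + 8·(y − -3) = 0.
Expanding: 7*x + 8*y + 10 = 0.


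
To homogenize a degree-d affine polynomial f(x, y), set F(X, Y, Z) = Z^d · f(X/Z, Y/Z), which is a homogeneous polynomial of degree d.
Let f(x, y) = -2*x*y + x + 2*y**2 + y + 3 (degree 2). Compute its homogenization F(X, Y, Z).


F(X, Y, Z) = -2*X*Y + X*Z + 2*Y**2 + Y*Z + 3*Z**2

deg(f) = 2.
Substitute x = X/Z, y = Y/Z into f, then multiply by Z^2.
  monomial -2·x^1·y^1 ↦ -2·X^1·Y^1·Z^0.
  monomial 1·x^1·y^0 ↦ 1·X^1·Y^0·Z^1.
  monomial 2·x^0·y^2 ↦ 2·X^0·Y^2·Z^0.
  monomial 1·x^0·y^1 ↦ 1·X^0·Y^1·Z^1.
  monomial 3·x^0·y^0 ↦ 3·X^0·Y^0·Z^2.
Collecting: F(X, Y, Z) = -2*X*Y + X*Z + 2*Y**2 + Y*Z + 3*Z**2.


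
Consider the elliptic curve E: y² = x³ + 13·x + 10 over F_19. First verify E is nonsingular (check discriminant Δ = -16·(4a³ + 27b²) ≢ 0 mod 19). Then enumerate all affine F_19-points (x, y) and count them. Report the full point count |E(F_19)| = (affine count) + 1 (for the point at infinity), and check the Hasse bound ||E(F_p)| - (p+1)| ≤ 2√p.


Affine points = {(1, 9), (1, 10), (2, 5), (2, 14), (3, 0), (6, 0), (7, 8), (7, 11), (9, 1), (9, 18), (10, 0), (13, 1), (13, 18), (16, 1), (16, 18)}; affine count = 15; |E(F_19)| = 16.

Discriminant check: Δ ∝ 4a³ + 27b² = 4·13³ + 27·10² = 4·2197 + 27·100 ≡ 12 (mod 19). Nonzero ⇒ E is nonsingular.
For each x ∈ F_19, compute rhs = x³ + 13·x + 10 mod 19, then count y ∈ F_19 with y² ≡ rhs.
  x = 0: rhs = 10, matching y values: none (0 points).
  x = 1: rhs = 5, matching y values: 9, 10 (2 points).
  x = 2: rhs = 6, matching y values: 5, 14 (2 points).
  x = 3: rhs = 0, matching y values: 0 (1 points).
  x = 4: rhs = 12, matching y values: none (0 points).
  x = 5: rhs = 10, matching y values: none (0 points).
  x = 6: rhs = 0, matching y values: 0 (1 points).
  x = 7: rhs = 7, matching y values: 8, 11 (2 points).
  x = 8: rhs = 18, matching y values: none (0 points).
  x = 9: rhs = 1, matching y values: 1, 18 (2 points).
  x = 10: rhs = 0, matching y values: 0 (1 points).
  x = 11: rhs = 2, matching y values: none (0 points).
  x = 12: rhs = 13, matching y values: none (0 points).
  x = 13: rhs = 1, matching y values: 1, 18 (2 points).
  x = 14: rhs = 10, matching y values: none (0 points).
  x = 15: rhs = 8, matching y values: none (0 points).
  x = 16: rhs = 1, matching y values: 1, 18 (2 points).
  x = 17: rhs = 14, matching y values: none (0 points).
  x = 18: rhs = 15, matching y values: none (0 points).
Total affine count: 15.
Full point count |E(F_19)| = 15 + 1 = 16.
Hasse bound: |16 − (19+1)| = |-4| = 4 ≤ 2√19 ≈ 8.7178 ✓.


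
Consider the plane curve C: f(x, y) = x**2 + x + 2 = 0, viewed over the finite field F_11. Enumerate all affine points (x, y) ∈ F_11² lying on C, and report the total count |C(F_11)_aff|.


Affine F_11-points: {(4, 0), (4, 1), (4, 2), (4, 3), (4, 4), (4, 5), (4, 6), (4, 7), (4, 8), (4, 9), (4, 10), (6, 0), (6, 1), (6, 2), (6, 3), (6, 4), (6, 5), (6, 6), (6, 7), (6, 8), (6, 9), (6, 10)}; count = 22.

For each of the 121 pairs (x, y) ∈ F_11², evaluate f(x, y) mod 11. Record the zeros.
  x = 0: [0↦2, 1↦2, 2↦2, 3↦2, 4↦2, 5↦2, 6↦2, 7↦2, 8↦2, 9↦2, 10↦2]  zeros at y ∈ ∅
  x = 1: [0↦4, 1↦4, 2↦4, 3↦4, 4↦4, 5↦4, 6↦4, 7↦4, 8↦4, 9↦4, 10↦4]  zeros at y ∈ ∅
  x = 2: [0↦8, 1↦8, 2↦8, 3↦8, 4↦8, 5↦8, 6↦8, 7↦8, 8↦8, 9↦8, 10↦8]  zeros at y ∈ ∅
  x = 3: [0↦3, 1↦3, 2↦3, 3↦3, 4↦3, 5↦3, 6↦3, 7↦3, 8↦3, 9↦3, 10↦3]  zeros at y ∈ ∅
  x = 4: [0↦0, 1↦0, 2↦0, 3↦0, 4↦0, 5↦0, 6↦0, 7↦0, 8↦0, 9↦0, 10↦0]  zeros at y ∈ {0, 1, 2, 3, 4, 5, 6, 7, 8, 9, 10}
  x = 5: [0↦10, 1↦10, 2↦10, 3↦10, 4↦10, 5↦10, 6↦10, 7↦10, 8↦10, 9↦10, 10↦10]  zeros at y ∈ ∅
  x = 6: [0↦0, 1↦0, 2↦0, 3↦0, 4↦0, 5↦0, 6↦0, 7↦0, 8↦0, 9↦0, 10↦0]  zeros at y ∈ {0, 1, 2, 3, 4, 5, 6, 7, 8, 9, 10}
  x = 7: [0↦3, 1↦3, 2↦3, 3↦3, 4↦3, 5↦3, 6↦3, 7↦3, 8↦3, 9↦3, 10↦3]  zeros at y ∈ ∅
  x = 8: [0↦8, 1↦8, 2↦8, 3↦8, 4↦8, 5↦8, 6↦8, 7↦8, 8↦8, 9↦8, 10↦8]  zeros at y ∈ ∅
  x = 9: [0↦4, 1↦4, 2↦4, 3↦4, 4↦4, 5↦4, 6↦4, 7↦4, 8↦4, 9↦4, 10↦4]  zeros at y ∈ ∅
  x = 10: [0↦2, 1↦2, 2↦2, 3↦2, 4↦2, 5↦2, 6↦2, 7↦2, 8↦2, 9↦2, 10↦2]  zeros at y ∈ ∅
Collecting zeros: affine points = {(4, 0), (4, 1), (4, 2), (4, 3), (4, 4), (4, 5), (4, 6), (4, 7), (4, 8), (4, 9), (4, 10), (6, 0), (6, 1), (6, 2), (6, 3), (6, 4), (6, 5), (6, 6), (6, 7), (6, 8), (6, 9), (6, 10)}.
Total count |C(F_11)_aff| = 22.


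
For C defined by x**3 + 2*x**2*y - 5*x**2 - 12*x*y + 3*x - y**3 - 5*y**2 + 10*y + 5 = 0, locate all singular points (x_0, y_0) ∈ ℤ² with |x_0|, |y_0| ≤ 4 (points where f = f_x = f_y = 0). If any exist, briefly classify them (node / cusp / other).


Singular points: {(3, -2)}; classification: cusp.

Compute partial derivatives:
  f_x = 3*x**2 + 4*x*y - 10*x - 12*y + 3.
  f_y = 2*x**2 - 12*x - 3*y**2 - 10*y + 10.
Scan x_0 ∈ {−4, ..., 4}. For each x_0, f_y(x_0, y) is a polynomial in y; find its integer roots y ∈ {−4, ..., 4}, then test f_x and f at those candidates.
  x = -4: f_y(-4, y) = -3*y**2 - 10*y + 90; no integer root y with |y| ≤ 4.
  x = -3: f_y(-3, y) = -3*y**2 - 10*y + 64; no integer root y with |y| ≤ 4.
  x = -2: f_y(-2, y) = -3*y**2 - 10*y + 42; no integer root y with |y| ≤ 4.
  x = -1: f_y(-1, y) = -3*y**2 - 10*y + 24; no integer root y with |y| ≤ 4.
  x = 0: f_y(0, y) = -3*y**2 - 10*y + 10; no integer root y with |y| ≤ 4.
  x = 1: f_y(1, y) = -3*y**2 - 10*y; vanishes at y ∈ {0}. (1, 0): f_x = -4 ≠ 0.
  x = 2: f_y(2, y) = -3*y**2 - 10*y - 6; no integer root y with |y| ≤ 4.
  x = 3: f_y(3, y) = -3*y**2 - 10*y - 8; vanishes at y ∈ {-2}. (3, -2): f_x = 0, f = 0 — SINGULAR.
  x = 4: f_y(4, y) = -3*y**2 - 10*y - 6; no integer root y with |y| ≤ 4.
Only singular point on the grid: (3, -2).
Classify: substitute x = 3 + u, y = -2 + v and expand: f = u**3 + 2*u**2*v - v**3 + v**2.
No constant or linear terms (consistent with a singular point). Quadratic part: v**2. Cubic part: u**3 + 2*u**2*v - v**3.
The quadratic part v**2 is a perfect square, so there is a single (double) tangent line v = 0, i.e. y = -2. Restricting the cubic part to that line (v = 0) leaves u**3 ≠ 0, so f is not divisible by v and the branch is v² ≈ -u**3 to lowest order — this is a cusp.
Classification: cusp.
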